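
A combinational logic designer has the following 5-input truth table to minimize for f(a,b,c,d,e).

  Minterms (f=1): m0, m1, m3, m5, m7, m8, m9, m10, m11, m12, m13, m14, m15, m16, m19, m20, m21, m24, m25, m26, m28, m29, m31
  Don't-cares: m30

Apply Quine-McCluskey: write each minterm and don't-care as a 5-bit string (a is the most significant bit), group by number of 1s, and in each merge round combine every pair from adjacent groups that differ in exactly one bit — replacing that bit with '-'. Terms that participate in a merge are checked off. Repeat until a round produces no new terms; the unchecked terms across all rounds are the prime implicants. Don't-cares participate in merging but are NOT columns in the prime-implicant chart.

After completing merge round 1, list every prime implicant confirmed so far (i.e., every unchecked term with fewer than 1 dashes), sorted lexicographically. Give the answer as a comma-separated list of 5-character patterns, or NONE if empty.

NONE

Round 0: 00000✓ 00001✓ 00011✓ 00101✓ 00111✓ 01000✓ 01001✓ 01010✓ 01011✓ 01100✓ 01101✓ 01110✓ 01111✓ 10000✓ 10011✓ 10100✓ 10101✓ 11000✓ 11001✓ 11010✓ 11100✓ 11101✓ 11110✓ 11111✓
Round 1: -0000✓ -0011 -0101✓ -1000✓ -1001✓ -1010✓ -1100✓ -1101✓ -1110✓ -1111✓ 0-000✓ 0-001✓ 0-011✓ 0-101✓ 0-111✓ 00-01✓ 00-11✓ 000-1✓ 0000-✓ 001-1✓ 01-00✓ 01-01✓ 01-10✓ 01-11✓ 010-0✓ 010-1✓ 0100-✓ 0101-✓ 011-0✓ 011-1✓ 0110-✓ 0111-✓ 1-000✓ 1-100✓ 1-101✓ 10-00✓ 1010-✓ 11-00✓ 11-01✓ 11-10✓ 110-0✓ 1100-✓ 111-0✓ 111-1✓ 1110-✓ 1111-✓
Round 2: --000 --101 -1-00✓ -1-01✓ -1-10✓ -10-0✓ -100-✓ -11-0✓ -11-1✓ -110-✓ -111-✓ 0--01✓ 0--11✓ 0-0-1✓ 0-00- 0-1-1✓ 00--1✓ 01--0✓ 01--1✓ 01-0-✓ 01-1-✓ 010--✓ 011--✓ 1--00 1-10- 11--0✓ 11-0-✓ 111--✓
Round 3: -1--0 -1-0- -11-- 0---1 01---
PIs = {--000, --101, -0011, -1--0, -1-0-, -11--, 0---1, 0-00-, 01---, 1--00, 1-10-}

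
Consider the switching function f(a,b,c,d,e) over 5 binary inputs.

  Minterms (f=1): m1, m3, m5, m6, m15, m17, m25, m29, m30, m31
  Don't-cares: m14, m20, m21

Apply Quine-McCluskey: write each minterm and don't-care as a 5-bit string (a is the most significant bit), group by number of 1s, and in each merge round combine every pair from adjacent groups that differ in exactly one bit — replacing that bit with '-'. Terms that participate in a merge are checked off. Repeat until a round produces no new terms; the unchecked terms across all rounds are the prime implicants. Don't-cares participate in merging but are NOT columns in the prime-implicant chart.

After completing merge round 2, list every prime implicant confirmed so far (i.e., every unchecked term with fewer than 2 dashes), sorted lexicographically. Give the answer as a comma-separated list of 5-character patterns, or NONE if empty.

0-110, 000-1, 1010-, 111-1

Round 0: 00001✓ 00011✓ 00101✓ 00110✓ 01110✓ 01111✓ 10001✓ 10100✓ 10101✓ 11001✓ 11101✓ 11110✓ 11111✓
Round 1: -0001✓ -0101✓ -1110✓ -1111✓ 0-110 00-01✓ 000-1 0111-✓ 1-001✓ 1-101✓ 10-01✓ 1010- 11-01✓ 111-1 1111-✓
Round 2: -0-01 -111- 1--01
PIs = {-0-01, -111-, 0-110, 000-1, 1--01, 1010-, 111-1}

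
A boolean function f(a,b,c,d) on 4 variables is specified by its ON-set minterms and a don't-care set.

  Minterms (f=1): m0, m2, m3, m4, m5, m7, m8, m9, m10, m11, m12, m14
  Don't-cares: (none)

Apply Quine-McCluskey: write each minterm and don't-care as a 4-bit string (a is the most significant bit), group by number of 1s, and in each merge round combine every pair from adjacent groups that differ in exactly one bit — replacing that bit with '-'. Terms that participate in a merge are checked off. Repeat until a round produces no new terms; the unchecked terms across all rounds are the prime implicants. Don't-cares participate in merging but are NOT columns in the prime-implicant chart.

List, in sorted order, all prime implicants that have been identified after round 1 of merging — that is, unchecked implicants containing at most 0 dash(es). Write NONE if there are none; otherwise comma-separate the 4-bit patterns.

NONE

Round 0: 0000✓ 0010✓ 0011✓ 0100✓ 0101✓ 0111✓ 1000✓ 1001✓ 1010✓ 1011✓ 1100✓ 1110✓
Round 1: -000✓ -010✓ -011✓ -100✓ 0-00✓ 0-11 00-0✓ 001-✓ 01-1 010- 1-00✓ 1-10✓ 10-0✓ 10-1✓ 100-✓ 101-✓ 11-0✓
Round 2: --00 -0-0 -01- 1--0 10--
PIs = {--00, -0-0, -01-, 0-11, 01-1, 010-, 1--0, 10--}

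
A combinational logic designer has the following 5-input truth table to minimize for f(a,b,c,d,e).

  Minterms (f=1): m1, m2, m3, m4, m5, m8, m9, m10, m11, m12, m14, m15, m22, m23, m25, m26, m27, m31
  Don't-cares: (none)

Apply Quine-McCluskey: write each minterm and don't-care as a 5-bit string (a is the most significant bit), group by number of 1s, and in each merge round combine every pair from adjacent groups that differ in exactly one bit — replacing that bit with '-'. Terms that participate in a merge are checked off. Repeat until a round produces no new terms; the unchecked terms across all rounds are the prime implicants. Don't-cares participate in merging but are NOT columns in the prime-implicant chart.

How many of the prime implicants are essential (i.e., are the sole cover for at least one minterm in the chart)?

4

size-2^0 implicants → 00001(✓)  00010(✓)  00011(✓)  00100(✓)  00101(✓)  01000(✓)  01001(✓)  01010(✓)  01011(✓)  01100(✓)  01110(✓)  01111(✓)  10110(✓)  10111(✓)  11001(✓)  11010(✓)  11011(✓)  11111(✓)
size-2^1 implicants → -1001(✓)  -1010(✓)  -1011(✓)  -1111(✓)  0-001(✓)  0-010(✓)  0-011(✓)  0-100  00-01  000-1(✓)  0001-(✓)  0010-  01-00(✓)  01-10(✓)  01-11(✓)  010-0(✓)  010-1(✓)  0100-(✓)  0101-(✓)  011-0(✓)  0111-(✓)  1-111  1011-  11-11(✓)  110-1(✓)  1101-(✓)
size-2^2 implicants → -1-11  -10-1  -101-  0-0-1  0-01-  01--0  01-1-  010--
Unchecked terms (primes): -1-11, -10-1, -101-, 0-0-1, 0-01-, 0-100, 00-01, 0010-, 01--0, 01-1-, 010--, 1-111, 1011-
Minterm coverage:
  m1 ⊆ 0-0-1,00-01
  m2 ⊆ 0-01- [E]
  m3 ⊆ 0-0-1,0-01-
  m4 ⊆ 0-100,0010-
  m5 ⊆ 00-01,0010-
  m8 ⊆ 01--0,010--
  m9 ⊆ -10-1,0-0-1,010--
  m10 ⊆ -101-,0-01-,01--0,01-1-,010--
  m11 ⊆ -1-11,-10-1,-101-,0-0-1,0-01-,01-1-,010--
  m12 ⊆ 0-100,01--0
  m14 ⊆ 01--0,01-1-
  m15 ⊆ -1-11,01-1-
  m22 ⊆ 1011- [E]
  m23 ⊆ 1-111,1011-
  m25 ⊆ -10-1 [E]
  m26 ⊆ -101- [E]
  m27 ⊆ -1-11,-10-1,-101-
  m31 ⊆ -1-11,1-111
E = {-10-1, -101-, 0-01-, 1011-}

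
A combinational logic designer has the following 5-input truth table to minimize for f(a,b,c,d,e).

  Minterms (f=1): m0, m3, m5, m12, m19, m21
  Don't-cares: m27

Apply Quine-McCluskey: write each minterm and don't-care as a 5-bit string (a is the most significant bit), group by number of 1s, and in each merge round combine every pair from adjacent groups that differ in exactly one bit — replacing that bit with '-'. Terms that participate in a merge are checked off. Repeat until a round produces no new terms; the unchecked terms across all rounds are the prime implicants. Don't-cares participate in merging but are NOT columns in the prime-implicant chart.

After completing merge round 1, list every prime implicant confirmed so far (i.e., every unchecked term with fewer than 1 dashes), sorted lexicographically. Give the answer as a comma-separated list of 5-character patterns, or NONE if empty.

00000, 01100

Round 0: 00000 00011✓ 00101✓ 01100 10011✓ 10101✓ 11011✓
Round 1: -0011 -0101 1-011
PIs = {-0011, -0101, 00000, 01100, 1-011}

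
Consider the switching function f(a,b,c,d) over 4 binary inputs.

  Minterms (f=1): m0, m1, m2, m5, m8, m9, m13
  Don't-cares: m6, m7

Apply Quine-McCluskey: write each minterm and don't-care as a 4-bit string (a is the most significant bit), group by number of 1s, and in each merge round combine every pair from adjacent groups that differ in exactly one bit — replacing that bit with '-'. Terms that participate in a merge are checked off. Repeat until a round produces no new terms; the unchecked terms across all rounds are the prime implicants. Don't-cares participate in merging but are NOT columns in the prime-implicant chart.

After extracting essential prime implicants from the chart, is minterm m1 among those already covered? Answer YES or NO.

[col 0] 0000*, 0001*, 0010*, 0101*, 0110*, 0111*, 1000*, 1001*, 1101*
[col 1] -000*, -001*, -101*, 0-01*, 0-10, 00-0, 000-*, 01-1, 011-, 1-01*, 100-*
[col 2] --01, -00-
Prime implicants: --01, -00-, 0-10, 00-0, 01-1, 011-
PI chart (minterm → PIs covering it):
  0 | -00-,00-0
  1 | --01,-00-
  2 | 0-10,00-0
  5 | --01,01-1
  8 | -00-  (sole → essential)
  9 | --01,-00-
  13 | --01  (sole → essential)
Essential prime implicants: --01, -00-

YES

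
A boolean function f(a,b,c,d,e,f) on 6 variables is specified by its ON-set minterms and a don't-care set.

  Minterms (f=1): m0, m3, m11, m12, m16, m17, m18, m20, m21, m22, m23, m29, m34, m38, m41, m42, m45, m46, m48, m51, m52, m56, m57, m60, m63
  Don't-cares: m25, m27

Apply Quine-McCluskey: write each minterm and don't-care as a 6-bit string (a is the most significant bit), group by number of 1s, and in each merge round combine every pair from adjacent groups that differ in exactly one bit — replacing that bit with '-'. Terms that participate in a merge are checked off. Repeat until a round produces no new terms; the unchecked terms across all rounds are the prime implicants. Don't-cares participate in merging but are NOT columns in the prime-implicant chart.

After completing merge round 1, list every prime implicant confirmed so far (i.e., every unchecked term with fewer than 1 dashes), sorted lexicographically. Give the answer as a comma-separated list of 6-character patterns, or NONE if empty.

001100, 110011, 111111

Round 0: 000000✓ 000011✓ 001011✓ 001100 010000✓ 010001✓ 010010✓ 010100✓ 010101✓ 010110✓ 010111✓ 011001✓ 011011✓ 011101✓ 100010✓ 100110✓ 101001✓ 101010✓ 101101✓ 101110✓ 110000✓ 110011 110100✓ 111000✓ 111001✓ 111100✓ 111111
Round 1: -10000✓ -10100✓ -11001 0-0000 0-1011 00-011 01-001✓ 01-101✓ 010-00✓ 010-01✓ 010-10✓ 0100-0✓ 01000-✓ 0101-0✓ 0101-1✓ 01010-✓ 01011-✓ 011-01✓ 0110-1 1-1001 10-010✓ 10-110✓ 100-10✓ 101-01 101-10✓ 11-000✓ 11-100✓ 110-00✓ 111-00✓ 11100-
Round 2: -10-00 01--01 010--0 010-0- 0101-- 10--10 11--00
PIs = {-10-00, -11001, 0-0000, 0-1011, 00-011, 001100, 01--01, 010--0, 010-0-, 0101--, 0110-1, 1-1001, 10--10, 101-01, 11--00, 110011, 11100-, 111111}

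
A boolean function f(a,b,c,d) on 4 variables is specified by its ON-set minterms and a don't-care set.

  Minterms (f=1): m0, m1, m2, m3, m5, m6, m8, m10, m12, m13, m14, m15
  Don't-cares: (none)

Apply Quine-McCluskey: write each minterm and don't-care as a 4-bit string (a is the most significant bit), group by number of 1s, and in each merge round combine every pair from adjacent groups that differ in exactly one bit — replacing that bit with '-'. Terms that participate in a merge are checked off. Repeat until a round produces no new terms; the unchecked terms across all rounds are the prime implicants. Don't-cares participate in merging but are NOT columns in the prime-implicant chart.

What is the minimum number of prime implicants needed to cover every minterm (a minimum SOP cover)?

5

size-2^0 implicants → 0000(✓)  0001(✓)  0010(✓)  0011(✓)  0101(✓)  0110(✓)  1000(✓)  1010(✓)  1100(✓)  1101(✓)  1110(✓)  1111(✓)
size-2^1 implicants → -000(✓)  -010(✓)  -101  -110(✓)  0-01  0-10(✓)  00-0(✓)  00-1(✓)  000-(✓)  001-(✓)  1-00(✓)  1-10(✓)  10-0(✓)  11-0(✓)  11-1(✓)  110-(✓)  111-(✓)
size-2^2 implicants → --10  -0-0  00--  1--0  11--
Unchecked terms (primes): --10, -0-0, -101, 0-01, 00--, 1--0, 11--
Minterm coverage:
  m0 ⊆ -0-0,00--
  m1 ⊆ 0-01,00--
  m2 ⊆ --10,-0-0,00--
  m3 ⊆ 00-- [E]
  m5 ⊆ -101,0-01
  m6 ⊆ --10 [E]
  m8 ⊆ -0-0,1--0
  m10 ⊆ --10,-0-0,1--0
  m12 ⊆ 1--0,11--
  m13 ⊆ -101,11--
  m14 ⊆ --10,1--0,11--
  m15 ⊆ 11-- [E]
E = {--10, 00--, 11--}
Petrick residual → -0-0, -101
Cover = cd' + b'd' + bc'd + a'b' + ab  |cover|=5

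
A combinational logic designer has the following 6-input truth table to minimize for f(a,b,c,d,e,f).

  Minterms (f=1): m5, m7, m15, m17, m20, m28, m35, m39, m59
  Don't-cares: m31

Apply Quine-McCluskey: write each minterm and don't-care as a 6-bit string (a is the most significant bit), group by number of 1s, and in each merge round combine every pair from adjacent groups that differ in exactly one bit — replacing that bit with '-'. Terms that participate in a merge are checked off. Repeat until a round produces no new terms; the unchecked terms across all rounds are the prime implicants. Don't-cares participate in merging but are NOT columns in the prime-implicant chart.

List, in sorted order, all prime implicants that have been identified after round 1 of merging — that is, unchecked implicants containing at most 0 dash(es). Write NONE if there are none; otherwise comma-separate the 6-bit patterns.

010001, 111011

size-2^0 implicants → 000101(✓)  000111(✓)  001111(✓)  010001  010100(✓)  011100(✓)  011111(✓)  100011(✓)  100111(✓)  111011
size-2^1 implicants → -00111  0-1111  00-111  0001-1  01-100  100-11
Unchecked terms (primes): -00111, 0-1111, 00-111, 0001-1, 01-100, 010001, 100-11, 111011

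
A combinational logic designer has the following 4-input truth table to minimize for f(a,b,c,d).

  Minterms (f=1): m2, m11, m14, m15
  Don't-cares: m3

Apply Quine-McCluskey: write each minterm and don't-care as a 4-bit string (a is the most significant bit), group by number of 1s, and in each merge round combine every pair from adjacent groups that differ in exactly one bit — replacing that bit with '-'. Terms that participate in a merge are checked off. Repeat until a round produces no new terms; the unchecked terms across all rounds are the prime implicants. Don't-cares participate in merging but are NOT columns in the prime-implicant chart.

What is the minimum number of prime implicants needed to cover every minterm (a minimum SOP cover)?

3

Round 0: 0010✓ 0011✓ 1011✓ 1110✓ 1111✓
Round 1: -011 001- 1-11 111-
PIs = {-011, 001-, 1-11, 111-}
Coverage chart:
  m2: 001- ←essential
  m11: -011,1-11
  m14: 111- ←essential
  m15: 1-11,111-
Essential: 001-, 111-
Petrick residual → -011
Min cover (3 terms): b'cd + a'b'c + abc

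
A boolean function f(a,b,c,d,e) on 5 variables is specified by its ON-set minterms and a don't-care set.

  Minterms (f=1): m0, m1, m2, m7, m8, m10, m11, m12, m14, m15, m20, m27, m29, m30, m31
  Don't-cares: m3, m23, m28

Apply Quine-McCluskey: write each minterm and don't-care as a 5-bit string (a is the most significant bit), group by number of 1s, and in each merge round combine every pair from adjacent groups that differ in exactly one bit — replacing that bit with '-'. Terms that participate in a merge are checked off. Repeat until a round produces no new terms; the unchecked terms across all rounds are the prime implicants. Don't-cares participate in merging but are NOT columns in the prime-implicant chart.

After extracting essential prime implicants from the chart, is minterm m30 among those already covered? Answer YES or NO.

Round 0: 00000✓ 00001✓ 00010✓ 00011✓ 00111✓ 01000✓ 01010✓ 01011✓ 01100✓ 01110✓ 01111✓ 10100✓ 10111✓ 11011✓ 11100✓ 11101✓ 11110✓ 11111✓
Round 1: -0111✓ -1011✓ -1100✓ -1110✓ -1111✓ 0-000✓ 0-010✓ 0-011✓ 0-111✓ 00-11✓ 000-0✓ 000-1✓ 0000-✓ 0001-✓ 01-00✓ 01-10✓ 01-11✓ 010-0✓ 0101-✓ 011-0✓ 0111-✓ 1-100 1-111✓ 11-11✓ 111-0✓ 111-1✓ 1110-✓ 1111-✓
Round 2: --111 -1-11 -11-0 -111- 0--11 0-0-0 0-01- 000-- 01--0 01-1- 111--
PIs = {--111, -1-11, -11-0, -111-, 0--11, 0-0-0, 0-01-, 000--, 01--0, 01-1-, 1-100, 111--}
Coverage chart:
  m0: 0-0-0,000--
  m1: 000-- ←essential
  m2: 0-0-0,0-01-,000--
  m7: --111,0--11
  m8: 0-0-0,01--0
  m10: 0-0-0,0-01-,01--0,01-1-
  m11: -1-11,0--11,0-01-,01-1-
  m12: -11-0,01--0
  m14: -11-0,-111-,01--0,01-1-
  m15: --111,-1-11,-111-,0--11,01-1-
  m20: 1-100 ←essential
  m27: -1-11 ←essential
  m29: 111-- ←essential
  m30: -11-0,-111-,111--
  m31: --111,-1-11,-111-,111--
Essential: -1-11, 000--, 1-100, 111--

YES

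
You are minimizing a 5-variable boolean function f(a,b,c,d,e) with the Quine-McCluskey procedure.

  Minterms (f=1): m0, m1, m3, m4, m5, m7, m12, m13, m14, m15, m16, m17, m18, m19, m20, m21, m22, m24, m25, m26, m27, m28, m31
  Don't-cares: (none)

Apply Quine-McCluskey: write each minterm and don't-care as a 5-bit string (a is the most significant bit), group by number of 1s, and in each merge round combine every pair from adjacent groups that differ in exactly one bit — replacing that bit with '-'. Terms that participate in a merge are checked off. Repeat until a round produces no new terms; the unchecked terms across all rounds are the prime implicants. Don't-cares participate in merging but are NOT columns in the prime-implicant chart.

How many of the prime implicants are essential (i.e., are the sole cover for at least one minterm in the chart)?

4

[col 0] 00000*, 00001*, 00011*, 00100*, 00101*, 00111*, 01100*, 01101*, 01110*, 01111*, 10000*, 10001*, 10010*, 10011*, 10100*, 10101*, 10110*, 11000*, 11001*, 11010*, 11011*, 11100*, 11111*
[col 1] -0000*, -0001*, -0011*, -0100*, -0101*, -1100*, -1111, 0-100*, 0-101*, 0-111*, 00-00*, 00-01*, 00-11*, 000-1*, 0000-*, 001-1*, 0010-*, 011-0*, 011-1*, 0110-*, 0111-*, 1-000*, 1-001*, 1-010*, 1-011*, 1-100*, 10-00*, 10-01*, 10-10*, 100-0*, 100-1*, 1000-*, 1001-*, 101-0*, 1010-*, 11-00*, 11-11, 110-0*, 110-1*, 1100-*, 1101-*
[col 2] --100, -0-00*, -0-01*, -00-1, -000-*, -010-*, 0-1-1, 0-10-, 00--1, 00-0-*, 011--, 1--00, 1-0-0*, 1-0-1*, 1-00-*, 1-01-*, 10--0, 10-0-*, 100--*, 110--*
[col 3] -0-0-, 1-0--
Prime implicants: --100, -0-0-, -00-1, -1111, 0-1-1, 0-10-, 00--1, 011--, 1--00, 1-0--, 10--0, 11-11
PI chart (minterm → PIs covering it):
  0 | -0-0-  (sole → essential)
  1 | -0-0-,-00-1,00--1
  3 | -00-1,00--1
  4 | --100,-0-0-,0-10-
  5 | -0-0-,0-1-1,0-10-,00--1
  7 | 0-1-1,00--1
  12 | --100,0-10-,011--
  13 | 0-1-1,0-10-,011--
  14 | 011--  (sole → essential)
  15 | -1111,0-1-1,011--
  16 | -0-0-,1--00,1-0--,10--0
  17 | -0-0-,-00-1,1-0--
  18 | 1-0--,10--0
  19 | -00-1,1-0--
  20 | --100,-0-0-,1--00,10--0
  21 | -0-0-  (sole → essential)
  22 | 10--0  (sole → essential)
  24 | 1--00,1-0--
  25 | 1-0--  (sole → essential)
  26 | 1-0--  (sole → essential)
  27 | 1-0--,11-11
  28 | --100,1--00
  31 | -1111,11-11
Essential prime implicants: -0-0-, 011--, 1-0--, 10--0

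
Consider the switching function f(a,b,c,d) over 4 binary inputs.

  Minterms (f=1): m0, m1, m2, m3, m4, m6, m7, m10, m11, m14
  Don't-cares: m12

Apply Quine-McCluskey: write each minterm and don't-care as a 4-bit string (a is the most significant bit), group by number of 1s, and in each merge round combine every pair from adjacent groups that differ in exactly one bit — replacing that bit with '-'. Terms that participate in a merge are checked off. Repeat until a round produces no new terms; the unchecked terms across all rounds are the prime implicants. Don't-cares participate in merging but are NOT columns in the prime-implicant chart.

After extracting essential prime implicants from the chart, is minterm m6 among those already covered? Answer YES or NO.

YES

size-2^0 implicants → 0000(✓)  0001(✓)  0010(✓)  0011(✓)  0100(✓)  0110(✓)  0111(✓)  1010(✓)  1011(✓)  1100(✓)  1110(✓)
size-2^1 implicants → -010(✓)  -011(✓)  -100(✓)  -110(✓)  0-00(✓)  0-10(✓)  0-11(✓)  00-0(✓)  00-1(✓)  000-(✓)  001-(✓)  01-0(✓)  011-(✓)  1-10(✓)  101-(✓)  11-0(✓)
size-2^2 implicants → --10  -01-  -1-0  0--0  0-1-  00--
Unchecked terms (primes): --10, -01-, -1-0, 0--0, 0-1-, 00--
Minterm coverage:
  m0 ⊆ 0--0,00--
  m1 ⊆ 00-- [E]
  m2 ⊆ --10,-01-,0--0,0-1-,00--
  m3 ⊆ -01-,0-1-,00--
  m4 ⊆ -1-0,0--0
  m6 ⊆ --10,-1-0,0--0,0-1-
  m7 ⊆ 0-1- [E]
  m10 ⊆ --10,-01-
  m11 ⊆ -01- [E]
  m14 ⊆ --10,-1-0
E = {-01-, 0-1-, 00--}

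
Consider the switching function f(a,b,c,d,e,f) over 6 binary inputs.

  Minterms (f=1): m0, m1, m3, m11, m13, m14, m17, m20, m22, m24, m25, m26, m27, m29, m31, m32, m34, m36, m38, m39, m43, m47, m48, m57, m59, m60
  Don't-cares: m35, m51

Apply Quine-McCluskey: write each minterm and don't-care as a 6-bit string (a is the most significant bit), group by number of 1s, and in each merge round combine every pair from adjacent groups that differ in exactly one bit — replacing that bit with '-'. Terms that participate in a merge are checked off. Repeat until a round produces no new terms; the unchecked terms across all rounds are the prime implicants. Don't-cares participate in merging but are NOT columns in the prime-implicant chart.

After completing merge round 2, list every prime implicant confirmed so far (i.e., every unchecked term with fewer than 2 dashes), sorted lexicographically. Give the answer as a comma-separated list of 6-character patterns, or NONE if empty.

-00000, 0-0001, 0-1101, 0000-1, 00000-, 001110, 01-001, 0101-0, 1-0000, 111100

Round 0: 000000✓ 000001✓ 000011✓ 001011✓ 001101✓ 001110 010001✓ 010100✓ 010110✓ 011000✓ 011001✓ 011010✓ 011011✓ 011101✓ 011111✓ 100000✓ 100010✓ 100011✓ 100100✓ 100110✓ 100111✓ 101011✓ 101111✓ 110000✓ 110011✓ 111001✓ 111011✓ 111100
Round 1: -00000 -00011✓ -01011✓ -11001✓ -11011✓ 0-0001 0-1011✓ 0-1101 00-011✓ 0000-1 00000- 01-001 0101-0 011-01✓ 011-11✓ 0110-0✓ 0110-1✓ 01100-✓ 01101-✓ 0111-1✓ 1-0000 1-0011✓ 1-1011✓ 10-011✓ 10-111✓ 100-00✓ 100-10✓ 100-11✓ 1000-0✓ 10001-✓ 1001-0✓ 10011-✓ 101-11✓ 11-011✓ 1110-1✓
Round 2: --1011 -0-011 -110-1 011--1 0110-- 1--011 10--11 100--0 100-1-
PIs = {--1011, -0-011, -00000, -110-1, 0-0001, 0-1101, 0000-1, 00000-, 001110, 01-001, 0101-0, 011--1, 0110--, 1--011, 1-0000, 10--11, 100--0, 100-1-, 111100}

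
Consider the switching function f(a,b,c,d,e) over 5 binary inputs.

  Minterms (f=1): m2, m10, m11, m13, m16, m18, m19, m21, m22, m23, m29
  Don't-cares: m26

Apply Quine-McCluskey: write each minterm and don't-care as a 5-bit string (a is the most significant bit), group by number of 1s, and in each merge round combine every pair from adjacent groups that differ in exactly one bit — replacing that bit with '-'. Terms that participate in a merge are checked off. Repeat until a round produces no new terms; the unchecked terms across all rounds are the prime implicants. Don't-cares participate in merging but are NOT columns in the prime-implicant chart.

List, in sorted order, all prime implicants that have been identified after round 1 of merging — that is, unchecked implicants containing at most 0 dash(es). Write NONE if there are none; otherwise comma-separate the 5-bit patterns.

NONE

Round 0: 00010✓ 01010✓ 01011✓ 01101✓ 10000✓ 10010✓ 10011✓ 10101✓ 10110✓ 10111✓ 11010✓ 11101✓
Round 1: -0010✓ -1010✓ -1101 0-010✓ 0101- 1-010✓ 1-101 10-10✓ 10-11✓ 100-0 1001-✓ 101-1 1011-✓
Round 2: --010 10-1-
PIs = {--010, -1101, 0101-, 1-101, 10-1-, 100-0, 101-1}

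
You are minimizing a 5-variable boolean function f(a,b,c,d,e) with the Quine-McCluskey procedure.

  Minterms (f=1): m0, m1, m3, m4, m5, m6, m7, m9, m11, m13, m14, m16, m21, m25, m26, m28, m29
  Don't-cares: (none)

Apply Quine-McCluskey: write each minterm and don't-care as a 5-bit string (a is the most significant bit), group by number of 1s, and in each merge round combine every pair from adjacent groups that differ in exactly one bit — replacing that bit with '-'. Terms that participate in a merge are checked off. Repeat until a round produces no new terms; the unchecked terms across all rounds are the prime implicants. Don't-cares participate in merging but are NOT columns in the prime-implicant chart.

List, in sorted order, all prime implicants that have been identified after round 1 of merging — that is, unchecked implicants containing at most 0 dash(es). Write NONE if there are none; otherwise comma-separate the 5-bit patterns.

Round 0: 00000✓ 00001✓ 00011✓ 00100✓ 00101✓ 00110✓ 00111✓ 01001✓ 01011✓ 01101✓ 01110✓ 10000✓ 10101✓ 11001✓ 11010 11100✓ 11101✓
Round 1: -0000 -0101✓ -1001✓ -1101✓ 0-001✓ 0-011✓ 0-101✓ 0-110 00-00✓ 00-01✓ 00-11✓ 000-1✓ 0000-✓ 001-0✓ 001-1✓ 0010-✓ 0011-✓ 01-01✓ 010-1✓ 1-101✓ 11-01✓ 1110-
Round 2: --101 -1-01 0--01 0-0-1 00--1 00-0- 001--
PIs = {--101, -0000, -1-01, 0--01, 0-0-1, 0-110, 00--1, 00-0-, 001--, 11010, 1110-}

11010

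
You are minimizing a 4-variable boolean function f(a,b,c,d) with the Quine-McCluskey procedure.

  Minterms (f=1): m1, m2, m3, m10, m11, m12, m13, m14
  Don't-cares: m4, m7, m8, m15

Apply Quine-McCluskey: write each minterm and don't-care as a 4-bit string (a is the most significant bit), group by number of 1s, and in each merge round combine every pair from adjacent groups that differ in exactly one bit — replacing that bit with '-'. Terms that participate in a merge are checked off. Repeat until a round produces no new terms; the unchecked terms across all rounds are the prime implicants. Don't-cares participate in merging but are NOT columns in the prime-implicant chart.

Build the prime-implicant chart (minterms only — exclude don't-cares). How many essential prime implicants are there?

Round 0: 0001✓ 0010✓ 0011✓ 0100✓ 0111✓ 1000✓ 1010✓ 1011✓ 1100✓ 1101✓ 1110✓ 1111✓
Round 1: -010✓ -011✓ -100 -111✓ 0-11✓ 00-1 001-✓ 1-00✓ 1-10✓ 1-11✓ 10-0✓ 101-✓ 11-0✓ 11-1✓ 110-✓ 111-✓
Round 2: --11 -01- 1--0 1-1- 11--
PIs = {--11, -01-, -100, 00-1, 1--0, 1-1-, 11--}
Coverage chart:
  m1: 00-1 ←essential
  m2: -01- ←essential
  m3: --11,-01-,00-1
  m10: -01-,1--0,1-1-
  m11: --11,-01-,1-1-
  m12: -100,1--0,11--
  m13: 11-- ←essential
  m14: 1--0,1-1-,11--
Essential: -01-, 00-1, 11--

3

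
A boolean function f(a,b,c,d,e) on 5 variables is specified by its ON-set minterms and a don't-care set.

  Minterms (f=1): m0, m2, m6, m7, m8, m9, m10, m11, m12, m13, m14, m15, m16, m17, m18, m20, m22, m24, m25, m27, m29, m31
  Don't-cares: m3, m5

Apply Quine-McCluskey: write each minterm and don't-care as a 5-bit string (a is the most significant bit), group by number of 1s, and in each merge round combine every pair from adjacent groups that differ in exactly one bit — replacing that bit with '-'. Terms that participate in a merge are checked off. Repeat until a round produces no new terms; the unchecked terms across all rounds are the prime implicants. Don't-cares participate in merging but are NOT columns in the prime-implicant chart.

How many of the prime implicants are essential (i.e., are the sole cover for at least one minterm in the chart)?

4

[col 0] 00000*, 00010*, 00011*, 00101*, 00110*, 00111*, 01000*, 01001*, 01010*, 01011*, 01100*, 01101*, 01110*, 01111*, 10000*, 10001*, 10010*, 10100*, 10110*, 11000*, 11001*, 11011*, 11101*, 11111*
[col 1] -0000*, -0010*, -0110*, -1000*, -1001*, -1011*, -1101*, -1111*, 0-000*, 0-010*, 0-011*, 0-101*, 0-110*, 0-111*, 00-10*, 00-11*, 000-0*, 0001-*, 001-1*, 0011-*, 01-00*, 01-01*, 01-10*, 01-11*, 010-0*, 010-1*, 0100-*, 0101-*, 011-0*, 011-1*, 0110-*, 0111-*, 1-000*, 1-001*, 10-00*, 10-10*, 100-0*, 1000-*, 101-0*, 11-01*, 11-11*, 110-1*, 1100-*, 111-1*
[col 2] --000, -0-10, -00-0, -1-01*, -1-11*, -10-1*, -100-, -11-1*, 0--10*, 0--11*, 0-0-0, 0-01-*, 0-1-1, 0-11-*, 00-1-*, 01--0*, 01--1*, 01-0-*, 01-1-*, 010--*, 011--*, 1-00-, 10--0, 11--1*
[col 3] -1--1, 0--1-, 01---
Prime implicants: --000, -0-10, -00-0, -1--1, -100-, 0--1-, 0-0-0, 0-1-1, 01---, 1-00-, 10--0
PI chart (minterm → PIs covering it):
  0 | --000,-00-0,0-0-0
  2 | -0-10,-00-0,0--1-,0-0-0
  6 | -0-10,0--1-
  7 | 0--1-,0-1-1
  8 | --000,-100-,0-0-0,01---
  9 | -1--1,-100-,01---
  10 | 0--1-,0-0-0,01---
  11 | -1--1,0--1-,01---
  12 | 01---  (sole → essential)
  13 | -1--1,0-1-1,01---
  14 | 0--1-,01---
  15 | -1--1,0--1-,0-1-1,01---
  16 | --000,-00-0,1-00-,10--0
  17 | 1-00-  (sole → essential)
  18 | -0-10,-00-0,10--0
  20 | 10--0  (sole → essential)
  22 | -0-10,10--0
  24 | --000,-100-,1-00-
  25 | -1--1,-100-,1-00-
  27 | -1--1  (sole → essential)
  29 | -1--1  (sole → essential)
  31 | -1--1  (sole → essential)
Essential prime implicants: -1--1, 01---, 1-00-, 10--0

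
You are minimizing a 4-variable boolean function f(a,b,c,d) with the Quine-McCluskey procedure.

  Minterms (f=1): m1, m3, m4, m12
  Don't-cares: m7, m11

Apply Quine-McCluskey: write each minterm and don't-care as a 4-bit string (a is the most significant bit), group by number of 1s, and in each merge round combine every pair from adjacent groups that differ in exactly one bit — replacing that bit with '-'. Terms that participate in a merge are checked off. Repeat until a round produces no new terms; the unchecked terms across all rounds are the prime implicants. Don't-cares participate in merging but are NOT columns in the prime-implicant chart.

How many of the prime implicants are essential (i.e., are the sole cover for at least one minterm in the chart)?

Round 0: 0001✓ 0011✓ 0100✓ 0111✓ 1011✓ 1100✓
Round 1: -011 -100 0-11 00-1
PIs = {-011, -100, 0-11, 00-1}
Coverage chart:
  m1: 00-1 ←essential
  m3: -011,0-11,00-1
  m4: -100 ←essential
  m12: -100 ←essential
Essential: -100, 00-1

2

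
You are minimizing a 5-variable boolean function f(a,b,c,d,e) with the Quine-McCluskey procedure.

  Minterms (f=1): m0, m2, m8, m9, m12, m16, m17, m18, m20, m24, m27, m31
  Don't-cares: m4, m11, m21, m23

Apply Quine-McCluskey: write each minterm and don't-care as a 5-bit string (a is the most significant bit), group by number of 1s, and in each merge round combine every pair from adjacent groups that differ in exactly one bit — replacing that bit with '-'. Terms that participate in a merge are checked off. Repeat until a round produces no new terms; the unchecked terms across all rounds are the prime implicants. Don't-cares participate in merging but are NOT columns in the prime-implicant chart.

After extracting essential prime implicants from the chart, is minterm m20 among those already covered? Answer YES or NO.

YES

[col 0] 00000*, 00010*, 00100*, 01000*, 01001*, 01011*, 01100*, 10000*, 10001*, 10010*, 10100*, 10101*, 10111*, 11000*, 11011*, 11111*
[col 1] -0000*, -0010*, -0100*, -1000*, -1011, 0-000*, 0-100*, 00-00*, 000-0*, 01-00*, 010-1, 0100-, 1-000*, 1-111, 10-00*, 10-01*, 100-0*, 1000-*, 101-1, 1010-*, 11-11
[col 2] --000, -0-00, -00-0, 0--00, 10-0-
Prime implicants: --000, -0-00, -00-0, -1011, 0--00, 010-1, 0100-, 1-111, 10-0-, 101-1, 11-11
PI chart (minterm → PIs covering it):
  0 | --000,-0-00,-00-0,0--00
  2 | -00-0  (sole → essential)
  8 | --000,0--00,0100-
  9 | 010-1,0100-
  12 | 0--00  (sole → essential)
  16 | --000,-0-00,-00-0,10-0-
  17 | 10-0-  (sole → essential)
  18 | -00-0  (sole → essential)
  20 | -0-00,10-0-
  24 | --000  (sole → essential)
  27 | -1011,11-11
  31 | 1-111,11-11
Essential prime implicants: --000, -00-0, 0--00, 10-0-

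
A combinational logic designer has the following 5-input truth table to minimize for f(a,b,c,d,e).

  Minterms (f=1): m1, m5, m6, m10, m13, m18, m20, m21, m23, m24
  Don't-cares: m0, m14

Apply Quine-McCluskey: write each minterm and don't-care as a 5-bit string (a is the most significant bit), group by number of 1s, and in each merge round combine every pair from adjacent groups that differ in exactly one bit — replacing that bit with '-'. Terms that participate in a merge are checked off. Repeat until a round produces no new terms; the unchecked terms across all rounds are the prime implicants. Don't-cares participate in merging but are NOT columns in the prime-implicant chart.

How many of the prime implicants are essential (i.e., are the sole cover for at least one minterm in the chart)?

Round 0: 00000✓ 00001✓ 00101✓ 00110✓ 01010✓ 01101✓ 01110✓ 10010 10100✓ 10101✓ 10111✓ 11000
Round 1: -0101 0-101 0-110 00-01 0000- 01-10 101-1 1010-
PIs = {-0101, 0-101, 0-110, 00-01, 0000-, 01-10, 10010, 101-1, 1010-, 11000}
Coverage chart:
  m1: 00-01,0000-
  m5: -0101,0-101,00-01
  m6: 0-110 ←essential
  m10: 01-10 ←essential
  m13: 0-101 ←essential
  m18: 10010 ←essential
  m20: 1010- ←essential
  m21: -0101,101-1,1010-
  m23: 101-1 ←essential
  m24: 11000 ←essential
Essential: 0-101, 0-110, 01-10, 10010, 101-1, 1010-, 11000

7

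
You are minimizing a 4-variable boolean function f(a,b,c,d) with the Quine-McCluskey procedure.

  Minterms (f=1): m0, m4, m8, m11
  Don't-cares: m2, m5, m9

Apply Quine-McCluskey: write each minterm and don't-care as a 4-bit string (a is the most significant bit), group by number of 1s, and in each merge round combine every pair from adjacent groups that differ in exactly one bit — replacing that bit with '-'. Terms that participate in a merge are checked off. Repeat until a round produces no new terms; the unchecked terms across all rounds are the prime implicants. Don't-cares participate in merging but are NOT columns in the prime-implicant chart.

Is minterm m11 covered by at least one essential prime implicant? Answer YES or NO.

YES

[col 0] 0000*, 0010*, 0100*, 0101*, 1000*, 1001*, 1011*
[col 1] -000, 0-00, 00-0, 010-, 10-1, 100-
Prime implicants: -000, 0-00, 00-0, 010-, 10-1, 100-
PI chart (minterm → PIs covering it):
  0 | -000,0-00,00-0
  4 | 0-00,010-
  8 | -000,100-
  11 | 10-1  (sole → essential)
Essential prime implicants: 10-1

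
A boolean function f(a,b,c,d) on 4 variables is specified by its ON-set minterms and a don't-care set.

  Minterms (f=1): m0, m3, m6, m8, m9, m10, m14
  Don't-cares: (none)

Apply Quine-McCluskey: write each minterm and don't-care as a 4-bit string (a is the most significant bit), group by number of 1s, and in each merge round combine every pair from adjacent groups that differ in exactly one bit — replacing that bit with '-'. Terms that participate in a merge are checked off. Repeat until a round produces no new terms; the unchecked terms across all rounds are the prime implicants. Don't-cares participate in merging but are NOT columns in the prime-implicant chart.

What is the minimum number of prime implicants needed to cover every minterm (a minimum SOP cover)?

5

Round 0: 0000✓ 0011 0110✓ 1000✓ 1001✓ 1010✓ 1110✓
Round 1: -000 -110 1-10 10-0 100-
PIs = {-000, -110, 0011, 1-10, 10-0, 100-}
Coverage chart:
  m0: -000 ←essential
  m3: 0011 ←essential
  m6: -110 ←essential
  m8: -000,10-0,100-
  m9: 100- ←essential
  m10: 1-10,10-0
  m14: -110,1-10
Essential: -000, -110, 0011, 100-
Petrick residual → 1-10
Min cover (5 terms): b'c'd' + bcd' + a'b'cd + acd' + ab'c'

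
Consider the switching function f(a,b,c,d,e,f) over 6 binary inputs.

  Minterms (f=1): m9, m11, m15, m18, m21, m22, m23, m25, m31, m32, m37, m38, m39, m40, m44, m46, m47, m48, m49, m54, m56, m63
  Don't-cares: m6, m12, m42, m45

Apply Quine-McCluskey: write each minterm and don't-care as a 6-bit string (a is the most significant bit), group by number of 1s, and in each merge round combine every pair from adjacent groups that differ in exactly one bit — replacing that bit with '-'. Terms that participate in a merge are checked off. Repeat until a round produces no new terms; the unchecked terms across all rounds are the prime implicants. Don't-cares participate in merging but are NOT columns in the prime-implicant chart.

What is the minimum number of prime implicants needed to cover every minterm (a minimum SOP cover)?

[col 0] 000110*, 001001*, 001011*, 001100*, 001111*, 010010*, 010101*, 010110*, 010111*, 011001*, 011111*, 100000*, 100101*, 100110*, 100111*, 101000*, 101010*, 101100*, 101101*, 101110*, 101111*, 110000*, 110001*, 110110*, 111000*, 111111*
[col 1] -00110*, -01100, -01111*, -10110*, -11111*, 0-0110*, 0-1001, 0-1111*, 001-11, 0010-1, 01-111, 010-10, 0101-1, 01011-, 1-0000*, 1-0110*, 1-1000*, 1-1111*, 10-000*, 10-101*, 10-110*, 10-111*, 1001-1*, 10011-*, 101-00*, 101-10*, 1010-0*, 1011-0*, 1011-1*, 10110-*, 10111-*, 11-000*, 11000-
[col 2] --0110, --1111, 1--000, 10-1-1, 10-11-, 101--0, 1011--
Prime implicants: --0110, --1111, -01100, 0-1001, 001-11, 0010-1, 01-111, 010-10, 0101-1, 01011-, 1--000, 10-1-1, 10-11-, 101--0, 1011--, 11000-
PI chart (minterm → PIs covering it):
  9 | 0-1001,0010-1
  11 | 001-11,0010-1
  15 | --1111,001-11
  18 | 010-10  (sole → essential)
  21 | 0101-1  (sole → essential)
  22 | --0110,010-10,01011-
  23 | 01-111,0101-1,01011-
  25 | 0-1001  (sole → essential)
  31 | --1111,01-111
  32 | 1--000  (sole → essential)
  37 | 10-1-1  (sole → essential)
  38 | --0110,10-11-
  39 | 10-1-1,10-11-
  40 | 1--000,101--0
  44 | -01100,101--0,1011--
  46 | 10-11-,101--0,1011--
  47 | --1111,10-1-1,10-11-,1011--
  48 | 1--000,11000-
  49 | 11000-  (sole → essential)
  54 | --0110  (sole → essential)
  56 | 1--000  (sole → essential)
  63 | --1111  (sole → essential)
Essential prime implicants: --0110, --1111, 0-1001, 010-10, 0101-1, 1--000, 10-1-1, 11000-
Petrick residual → 001-11, 101--0
Minimum SOP uses 10 PIs: c'def' + cdef + a'cd'e'f + a'b'cef + a'bc'ef' + a'bc'df + ad'e'f' + ab'df + ab'cf' + abc'd'e'

10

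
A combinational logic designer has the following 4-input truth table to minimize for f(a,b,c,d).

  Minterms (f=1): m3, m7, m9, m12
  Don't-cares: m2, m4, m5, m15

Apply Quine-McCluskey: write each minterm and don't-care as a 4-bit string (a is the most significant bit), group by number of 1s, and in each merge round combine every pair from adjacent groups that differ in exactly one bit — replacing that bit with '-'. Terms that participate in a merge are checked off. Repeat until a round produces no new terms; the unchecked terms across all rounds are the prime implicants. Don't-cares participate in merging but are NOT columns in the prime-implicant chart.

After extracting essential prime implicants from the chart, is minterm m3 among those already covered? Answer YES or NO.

size-2^0 implicants → 0010(✓)  0011(✓)  0100(✓)  0101(✓)  0111(✓)  1001  1100(✓)  1111(✓)
size-2^1 implicants → -100  -111  0-11  001-  01-1  010-
Unchecked terms (primes): -100, -111, 0-11, 001-, 01-1, 010-, 1001
Minterm coverage:
  m3 ⊆ 0-11,001-
  m7 ⊆ -111,0-11,01-1
  m9 ⊆ 1001 [E]
  m12 ⊆ -100 [E]
E = {-100, 1001}

NO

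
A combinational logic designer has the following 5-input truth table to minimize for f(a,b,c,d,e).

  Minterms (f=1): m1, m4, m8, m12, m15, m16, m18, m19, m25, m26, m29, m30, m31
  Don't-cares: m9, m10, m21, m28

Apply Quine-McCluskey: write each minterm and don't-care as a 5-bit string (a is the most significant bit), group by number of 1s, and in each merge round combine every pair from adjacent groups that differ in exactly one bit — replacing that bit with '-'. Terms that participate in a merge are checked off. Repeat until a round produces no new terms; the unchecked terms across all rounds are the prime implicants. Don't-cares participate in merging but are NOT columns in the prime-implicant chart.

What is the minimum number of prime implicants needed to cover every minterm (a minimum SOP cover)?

8

size-2^0 implicants → 00001(✓)  00100(✓)  01000(✓)  01001(✓)  01010(✓)  01100(✓)  01111(✓)  10000(✓)  10010(✓)  10011(✓)  10101(✓)  11001(✓)  11010(✓)  11100(✓)  11101(✓)  11110(✓)  11111(✓)
size-2^1 implicants → -1001  -1010  -1100  -1111  0-001  0-100  01-00  010-0  0100-  1-010  1-101  100-0  1001-  11-01  11-10  111-0(✓)  111-1(✓)  1110-(✓)  1111-(✓)
size-2^2 implicants → 111--
Unchecked terms (primes): -1001, -1010, -1100, -1111, 0-001, 0-100, 01-00, 010-0, 0100-, 1-010, 1-101, 100-0, 1001-, 11-01, 11-10, 111--
Minterm coverage:
  m1 ⊆ 0-001 [E]
  m4 ⊆ 0-100 [E]
  m8 ⊆ 01-00,010-0,0100-
  m12 ⊆ -1100,0-100,01-00
  m15 ⊆ -1111 [E]
  m16 ⊆ 100-0 [E]
  m18 ⊆ 1-010,100-0,1001-
  m19 ⊆ 1001- [E]
  m25 ⊆ -1001,11-01
  m26 ⊆ -1010,1-010,11-10
  m29 ⊆ 1-101,11-01,111--
  m30 ⊆ 11-10,111--
  m31 ⊆ -1111,111--
E = {-1111, 0-001, 0-100, 100-0, 1001-}
Petrick residual → 01-00, 11-01, 11-10
Cover = bcde + a'c'd'e + a'cd'e' + a'bd'e' + ab'c'e' + ab'c'd + abd'e + abde'  |cover|=8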